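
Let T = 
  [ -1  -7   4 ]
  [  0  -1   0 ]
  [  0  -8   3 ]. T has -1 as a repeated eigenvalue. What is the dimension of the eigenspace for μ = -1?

T + 1I = [[0, -7, 4], [0, 0, 0], [0, -8, 4]].
This matrix has rank 2, so its null space has dimension 3 − 2 = 1.

1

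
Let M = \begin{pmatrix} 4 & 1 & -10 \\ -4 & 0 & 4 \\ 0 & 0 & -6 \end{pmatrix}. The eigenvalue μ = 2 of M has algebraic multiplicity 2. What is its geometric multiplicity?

1

M − 2I = [[2, 1, -10], [-4, -2, 4], [0, 0, -8]].
This matrix has rank 2, so its null space has dimension 3 − 2 = 1.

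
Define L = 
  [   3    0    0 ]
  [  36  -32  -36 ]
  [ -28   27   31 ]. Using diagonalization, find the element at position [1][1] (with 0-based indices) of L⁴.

1732

Characteristic polynomial: μ^3 - 2μ^2 - 23μ + 60 = (μ - 4)(μ - 3)(μ + 5), so the eigenvalues are -5, 3, 4.
μ=3: eigenvector (1, 0, 1).
μ=-5: eigenvector (0, 4, -3).
μ=4: eigenvector (0, 1, -1).
P = [[1, 0, 0], [0, 4, 1], [1, -3, -1]], D = diag(3, -5, 4), P⁻¹ = [[1, 0, 0], [-1, 1, 1], [4, -3, -4]].
L⁴ = P·diag(81, 625, 256)·P⁻¹ = [[81, 0, 0], [-1476, 1732, 1476], [932, -1107, -851]].
The requested entry is 1732.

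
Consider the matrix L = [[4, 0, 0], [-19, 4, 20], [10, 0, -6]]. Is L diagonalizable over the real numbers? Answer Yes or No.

No

Characteristic polynomial: p(t) = t^3 - 2t^2 - 32t + 96 = (t - 4)^2(t + 6).
t = 4 has algebraic multiplicity 2; rank(L − 4I) = 2, so geometric multiplicity = 1.
Geometric multiplicity < algebraic multiplicity, so L is not diagonalizable.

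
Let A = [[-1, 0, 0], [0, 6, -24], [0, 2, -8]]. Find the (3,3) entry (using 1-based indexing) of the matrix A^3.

Characteristic polynomial: μ^3 + 3μ^2 + 2μ = μ(μ + 1)(μ + 2), so the eigenvalues are -2, -1, 0.
μ=-1: eigenvector (1, 0, 0).
μ=0: eigenvector (0, 4, 1).
μ=-2: eigenvector (0, -3, -1).
P = [[1, 0, 0], [0, 4, -3], [0, 1, -1]], D = diag(-1, 0, -2), P⁻¹ = [[1, 0, 0], [0, 1, -3], [0, 1, -4]].
A³ = P·diag(-1, 0, -8)·P⁻¹ = [[-1, 0, 0], [0, 24, -96], [0, 8, -32]].
The requested entry is -32.

-32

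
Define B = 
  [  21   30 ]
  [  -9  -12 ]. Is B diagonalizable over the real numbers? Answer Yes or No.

Characteristic polynomial: p(λ) = λ^2 - 9λ + 18 = (λ - 6)(λ - 3).
All 2 eigenvalues are distinct, so B is diagonalizable.

Yes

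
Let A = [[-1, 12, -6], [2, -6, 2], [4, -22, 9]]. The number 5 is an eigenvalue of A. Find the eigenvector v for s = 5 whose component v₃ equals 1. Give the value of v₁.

-1

A − 5I = [[-6, 12, -6], [2, -11, 2], [4, -22, 4]].
Solving (A − 5I)v = 0 gives the eigenspace spanned by (-1, 0, 1).
With v₃ = 1, v = (-1, 0, 1), so v₁ = -1.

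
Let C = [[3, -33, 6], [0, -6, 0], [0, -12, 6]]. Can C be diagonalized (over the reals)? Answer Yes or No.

Yes

Characteristic polynomial: p(λ) = λ^3 - 3λ^2 - 36λ + 108 = (λ - 6)(λ - 3)(λ + 6).
All 3 eigenvalues are distinct, so C is diagonalizable.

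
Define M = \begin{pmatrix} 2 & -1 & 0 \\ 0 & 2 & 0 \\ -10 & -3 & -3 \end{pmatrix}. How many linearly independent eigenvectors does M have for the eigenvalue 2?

1

M − 2I = [[0, -1, 0], [0, 0, 0], [-10, -3, -5]].
This matrix has rank 2, so its null space has dimension 3 − 2 = 1.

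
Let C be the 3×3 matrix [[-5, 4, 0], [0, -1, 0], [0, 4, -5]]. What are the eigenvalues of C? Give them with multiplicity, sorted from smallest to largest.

Characteristic polynomial: p(t) = t^3 + 11t^2 + 35t + 25 = (t + 1)(t + 5)^2.
Roots (with multiplicity): -5, -5, -1.

-5, -5, -1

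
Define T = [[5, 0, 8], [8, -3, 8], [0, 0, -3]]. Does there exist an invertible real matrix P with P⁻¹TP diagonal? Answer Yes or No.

Characteristic polynomial: p(μ) = μ^3 + μ^2 - 21μ - 45 = (μ - 5)(μ + 3)^2.
μ = -3 has algebraic multiplicity 2; rank(T + 3I) = 1, so geometric multiplicity = 2.
Every eigenvalue has geometric = algebraic multiplicity, so T is diagonalizable.

Yes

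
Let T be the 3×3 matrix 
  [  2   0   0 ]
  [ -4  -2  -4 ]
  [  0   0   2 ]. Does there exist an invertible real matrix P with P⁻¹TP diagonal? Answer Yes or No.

Characteristic polynomial: p(s) = s^3 - 2s^2 - 4s + 8 = (s - 2)^2(s + 2).
s = 2 has algebraic multiplicity 2; rank(T − 2I) = 1, so geometric multiplicity = 2.
Every eigenvalue has geometric = algebraic multiplicity, so T is diagonalizable.

Yes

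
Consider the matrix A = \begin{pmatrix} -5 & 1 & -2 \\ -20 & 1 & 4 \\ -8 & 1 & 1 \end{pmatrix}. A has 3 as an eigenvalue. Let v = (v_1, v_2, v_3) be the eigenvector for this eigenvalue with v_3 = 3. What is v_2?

6

A − 3I = [[-8, 1, -2], [-20, -2, 4], [-8, 1, -2]].
Solving (A − 3I)v = 0 gives the eigenspace spanned by (0, 6, 3).
With v_3 = 3, v = (0, 6, 3), so v_2 = 6.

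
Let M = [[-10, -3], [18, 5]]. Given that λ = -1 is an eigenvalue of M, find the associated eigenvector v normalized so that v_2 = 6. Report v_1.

-2

M + 1I = [[-9, -3], [18, 6]].
Solving (M + 1I)v = 0 gives the eigenspace spanned by (-2, 6).
With v_2 = 6, v = (-2, 6), so v_1 = -2.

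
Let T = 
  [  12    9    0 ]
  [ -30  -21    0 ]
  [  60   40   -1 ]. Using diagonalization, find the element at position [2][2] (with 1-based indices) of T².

Characteristic polynomial: μ^3 + 10μ^2 + 27μ + 18 = (μ + 1)(μ + 3)(μ + 6), so the eigenvalues are -6, -3, -1.
μ=-6: eigenvector (-1, 2, -4).
μ=-3: eigenvector (-3, 5, -10).
μ=-1: eigenvector (0, 0, 1).
P = [[-1, -3, 0], [2, 5, 0], [-4, -10, 1]], D = diag(-6, -3, -1), P⁻¹ = [[5, 3, 0], [-2, -1, 0], [0, 2, 1]].
T² = P·diag(36, 9, 1)·P⁻¹ = [[-126, -81, 0], [270, 171, 0], [-540, -340, 1]].
The requested entry is 171.

171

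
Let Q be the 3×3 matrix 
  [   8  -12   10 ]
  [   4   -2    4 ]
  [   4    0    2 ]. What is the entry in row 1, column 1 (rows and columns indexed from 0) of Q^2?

-44

Characteristic polynomial: λ^3 - 8λ^2 + 4λ + 48 = (λ - 6)(λ - 4)(λ + 2), so the eigenvalues are -2, 4, 6.
λ=6: eigenvector (1, 1, 1).
λ=4: eigenvector (-1, -2, -2).
λ=-2: eigenvector (-1, 0, 1).
P = [[1, -1, -1], [1, -2, 0], [1, -2, 1]], D = diag(6, 4, -2), P⁻¹ = [[2, -3, 2], [1, -2, 1], [0, -1, 1]].
Q² = P·diag(36, 16, 4)·P⁻¹ = [[56, -72, 52], [40, -44, 40], [40, -48, 44]].
The requested entry is -44.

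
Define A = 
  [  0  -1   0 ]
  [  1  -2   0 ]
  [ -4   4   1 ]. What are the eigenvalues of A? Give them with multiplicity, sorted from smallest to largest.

-1, -1, 1

Characteristic polynomial: p(r) = r^3 + r^2 - r - 1 = (r - 1)(r + 1)^2.
Roots (with multiplicity): -1, -1, 1.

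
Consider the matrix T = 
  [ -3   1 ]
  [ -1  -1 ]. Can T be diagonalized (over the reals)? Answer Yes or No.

Characteristic polynomial: p(r) = r^2 + 4r + 4 = (r + 2)^2.
r = -2 has algebraic multiplicity 2; rank(T + 2I) = 1, so geometric multiplicity = 1.
Geometric multiplicity < algebraic multiplicity, so T is not diagonalizable.

No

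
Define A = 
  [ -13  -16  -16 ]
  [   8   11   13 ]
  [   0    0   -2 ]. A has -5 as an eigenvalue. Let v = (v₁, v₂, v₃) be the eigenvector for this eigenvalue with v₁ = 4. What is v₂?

A + 5I = [[-8, -16, -16], [8, 16, 13], [0, 0, 3]].
Solving (A + 5I)v = 0 gives the eigenspace spanned by (4, -2, 0).
With v₁ = 4, v = (4, -2, 0), so v₂ = -2.

-2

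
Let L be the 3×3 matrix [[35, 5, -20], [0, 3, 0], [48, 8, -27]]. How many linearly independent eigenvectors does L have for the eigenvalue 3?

1

L − 3I = [[32, 5, -20], [0, 0, 0], [48, 8, -30]].
This matrix has rank 2, so its null space has dimension 3 − 2 = 1.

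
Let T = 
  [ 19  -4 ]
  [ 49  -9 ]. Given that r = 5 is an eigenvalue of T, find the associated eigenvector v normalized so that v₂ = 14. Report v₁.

T − 5I = [[14, -4], [49, -14]].
Solving (T − 5I)v = 0 gives the eigenspace spanned by (4, 14).
With v₂ = 14, v = (4, 14), so v₁ = 4.

4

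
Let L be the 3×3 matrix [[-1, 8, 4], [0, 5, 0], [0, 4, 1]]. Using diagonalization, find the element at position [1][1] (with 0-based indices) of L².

Characteristic polynomial: μ^3 - 5μ^2 - μ + 5 = (μ - 5)(μ - 1)(μ + 1), so the eigenvalues are -1, 1, 5.
μ=1: eigenvector (2, 0, 1).
μ=5: eigenvector (2, 1, 1).
μ=-1: eigenvector (1, 0, 0).
P = [[2, 2, 1], [0, 1, 0], [1, 1, 0]], D = diag(1, 5, -1), P⁻¹ = [[0, -1, 1], [0, 1, 0], [1, 0, -2]].
L² = P·diag(1, 25, 1)·P⁻¹ = [[1, 48, 0], [0, 25, 0], [0, 24, 1]].
The requested entry is 25.

25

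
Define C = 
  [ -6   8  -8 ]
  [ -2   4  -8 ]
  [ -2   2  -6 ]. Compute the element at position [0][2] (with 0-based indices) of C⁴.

Characteristic polynomial: λ^3 + 8λ^2 + 4λ - 48 = (λ - 2)(λ + 4)(λ + 6), so the eigenvalues are -6, -4, 2.
λ=-6: eigenvector (1, 1, 1).
λ=-4: eigenvector (0, 1, 1).
λ=2: eigenvector (1, 1, 0).
P = [[1, 0, 1], [1, 1, 1], [1, 1, 0]], D = diag(-6, -4, 2), P⁻¹ = [[1, -1, 1], [-1, 1, 0], [0, 1, -1]].
C⁴ = P·diag(1296, 256, 16)·P⁻¹ = [[1296, -1280, 1280], [1040, -1024, 1280], [1040, -1040, 1296]].
The requested entry is 1280.

1280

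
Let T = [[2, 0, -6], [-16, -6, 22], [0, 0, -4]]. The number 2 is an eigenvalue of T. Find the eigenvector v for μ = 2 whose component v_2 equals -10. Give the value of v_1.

5

T − 2I = [[0, 0, -6], [-16, -8, 22], [0, 0, -6]].
Solving (T − 2I)v = 0 gives the eigenspace spanned by (5, -10, 0).
With v_2 = -10, v = (5, -10, 0), so v_1 = 5.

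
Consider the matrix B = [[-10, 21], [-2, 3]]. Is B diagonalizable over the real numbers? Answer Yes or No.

Yes

Characteristic polynomial: p(t) = t^2 + 7t + 12 = (t + 3)(t + 4).
All 2 eigenvalues are distinct, so B is diagonalizable.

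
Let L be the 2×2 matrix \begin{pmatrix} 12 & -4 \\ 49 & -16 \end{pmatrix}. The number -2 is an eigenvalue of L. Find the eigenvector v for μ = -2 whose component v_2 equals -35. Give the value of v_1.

-10

L + 2I = [[14, -4], [49, -14]].
Solving (L + 2I)v = 0 gives the eigenspace spanned by (-10, -35).
With v_2 = -35, v = (-10, -35), so v_1 = -10.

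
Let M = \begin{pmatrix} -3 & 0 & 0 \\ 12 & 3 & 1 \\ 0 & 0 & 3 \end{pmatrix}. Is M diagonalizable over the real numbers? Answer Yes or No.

Characteristic polynomial: p(t) = t^3 - 3t^2 - 9t + 27 = (t - 3)^2(t + 3).
t = 3 has algebraic multiplicity 2; rank(M − 3I) = 2, so geometric multiplicity = 1.
Geometric multiplicity < algebraic multiplicity, so M is not diagonalizable.

No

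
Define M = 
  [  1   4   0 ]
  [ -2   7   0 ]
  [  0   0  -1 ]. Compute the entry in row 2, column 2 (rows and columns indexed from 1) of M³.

223

Characteristic polynomial: μ^3 - 7μ^2 + 7μ + 15 = (μ - 5)(μ - 3)(μ + 1), so the eigenvalues are -1, 3, 5.
μ=5: eigenvector (-1, -1, 0).
μ=3: eigenvector (2, 1, 0).
μ=-1: eigenvector (0, 0, 1).
P = [[-1, 2, 0], [-1, 1, 0], [0, 0, 1]], D = diag(5, 3, -1), P⁻¹ = [[1, -2, 0], [1, -1, 0], [0, 0, 1]].
M³ = P·diag(125, 27, -1)·P⁻¹ = [[-71, 196, 0], [-98, 223, 0], [0, 0, -1]].
The requested entry is 223.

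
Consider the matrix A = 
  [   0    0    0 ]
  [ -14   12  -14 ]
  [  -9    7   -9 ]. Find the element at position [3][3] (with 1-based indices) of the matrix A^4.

Characteristic polynomial: t^3 - 3t^2 - 10t = t(t - 5)(t + 2), so the eigenvalues are -2, 0, 5.
t=0: eigenvector (1, 0, -1).
t=-2: eigenvector (0, 1, 1).
t=5: eigenvector (0, -2, -1).
P = [[1, 0, 0], [0, 1, -2], [-1, 1, -1]], D = diag(0, -2, 5), P⁻¹ = [[1, 0, 0], [2, -1, 2], [1, -1, 1]].
A⁴ = P·diag(0, 16, 625)·P⁻¹ = [[0, 0, 0], [-1218, 1234, -1218], [-593, 609, -593]].
The requested entry is -593.

-593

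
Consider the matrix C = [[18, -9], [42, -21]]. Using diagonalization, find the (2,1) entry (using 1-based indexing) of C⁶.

Characteristic polynomial: t^2 + 3t = t(t + 3), so the eigenvalues are -3, 0.
t=-3: eigenvector (3, 7).
t=0: eigenvector (1, 2).
P = [[3, 1], [7, 2]], D = diag(-3, 0), P⁻¹ = [[-2, 1], [7, -3]].
C⁶ = P·diag(729, 0)·P⁻¹ = [[-4374, 2187], [-10206, 5103]].
The requested entry is -10206.

-10206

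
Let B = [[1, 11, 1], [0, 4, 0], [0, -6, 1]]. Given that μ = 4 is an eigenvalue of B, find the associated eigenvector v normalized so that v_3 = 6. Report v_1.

-9

B − 4I = [[-3, 11, 1], [0, 0, 0], [0, -6, -3]].
Solving (B − 4I)v = 0 gives the eigenspace spanned by (-9, -3, 6).
With v_3 = 6, v = (-9, -3, 6), so v_1 = -9.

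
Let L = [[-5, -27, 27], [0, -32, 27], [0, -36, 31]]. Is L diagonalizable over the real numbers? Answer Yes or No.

Characteristic polynomial: p(s) = s^3 + 6s^2 - 15s - 100 = (s - 4)(s + 5)^2.
s = -5 has algebraic multiplicity 2; rank(L + 5I) = 1, so geometric multiplicity = 2.
Every eigenvalue has geometric = algebraic multiplicity, so L is diagonalizable.

Yes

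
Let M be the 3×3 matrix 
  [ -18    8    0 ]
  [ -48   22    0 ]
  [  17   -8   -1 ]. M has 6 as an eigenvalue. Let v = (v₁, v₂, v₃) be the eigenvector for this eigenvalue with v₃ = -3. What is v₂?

9

M − 6I = [[-24, 8, 0], [-48, 16, 0], [17, -8, -7]].
Solving (M − 6I)v = 0 gives the eigenspace spanned by (3, 9, -3).
With v₃ = -3, v = (3, 9, -3), so v₂ = 9.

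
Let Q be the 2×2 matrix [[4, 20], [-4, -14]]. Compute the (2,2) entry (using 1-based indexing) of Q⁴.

Characteristic polynomial: μ^2 + 10μ + 24 = (μ + 4)(μ + 6), so the eigenvalues are -6, -4.
μ=-4: eigenvector (5, -2).
μ=-6: eigenvector (-2, 1).
P = [[5, -2], [-2, 1]], D = diag(-4, -6), P⁻¹ = [[1, 2], [2, 5]].
Q⁴ = P·diag(256, 1296)·P⁻¹ = [[-3904, -10400], [2080, 5456]].
The requested entry is 5456.

5456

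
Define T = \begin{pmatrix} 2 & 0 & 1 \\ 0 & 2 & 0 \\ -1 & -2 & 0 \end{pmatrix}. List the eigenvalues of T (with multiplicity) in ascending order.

1, 1, 2

Characteristic polynomial: p(r) = r^3 - 4r^2 + 5r - 2 = (r - 2)(r - 1)^2.
Roots (with multiplicity): 1, 1, 2.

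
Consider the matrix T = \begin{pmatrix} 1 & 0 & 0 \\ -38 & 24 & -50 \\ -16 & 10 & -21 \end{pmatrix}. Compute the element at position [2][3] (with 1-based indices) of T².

Characteristic polynomial: μ^3 - 4μ^2 - μ + 4 = (μ - 4)(μ - 1)(μ + 1), so the eigenvalues are -1, 1, 4.
μ=1: eigenvector (1, 6, 2).
μ=4: eigenvector (0, 5, 2).
μ=-1: eigenvector (0, 2, 1).
P = [[1, 0, 0], [6, 5, 2], [2, 2, 1]], D = diag(1, 4, -1), P⁻¹ = [[1, 0, 0], [-2, 1, -2], [2, -2, 5]].
T² = P·diag(1, 16, 1)·P⁻¹ = [[1, 0, 0], [-150, 76, -150], [-60, 30, -59]].
The requested entry is -150.

-150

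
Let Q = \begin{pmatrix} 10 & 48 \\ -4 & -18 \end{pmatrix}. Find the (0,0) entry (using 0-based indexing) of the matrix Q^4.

-3824

Characteristic polynomial: r^2 + 8r + 12 = (r + 2)(r + 6), so the eigenvalues are -6, -2.
r=-6: eigenvector (-3, 1).
r=-2: eigenvector (-4, 1).
P = [[-3, -4], [1, 1]], D = diag(-6, -2), P⁻¹ = [[1, 4], [-1, -3]].
Q⁴ = P·diag(1296, 16)·P⁻¹ = [[-3824, -15360], [1280, 5136]].
The requested entry is -3824.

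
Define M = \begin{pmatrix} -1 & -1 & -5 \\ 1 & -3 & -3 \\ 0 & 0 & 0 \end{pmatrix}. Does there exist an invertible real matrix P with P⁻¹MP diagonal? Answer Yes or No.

Characteristic polynomial: p(t) = t^3 + 4t^2 + 4t = t(t + 2)^2.
t = -2 has algebraic multiplicity 2; rank(M + 2I) = 2, so geometric multiplicity = 1.
Geometric multiplicity < algebraic multiplicity, so M is not diagonalizable.

No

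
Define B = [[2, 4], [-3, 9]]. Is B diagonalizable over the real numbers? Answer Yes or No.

Yes

Characteristic polynomial: p(s) = s^2 - 11s + 30 = (s - 6)(s - 5).
All 2 eigenvalues are distinct, so B is diagonalizable.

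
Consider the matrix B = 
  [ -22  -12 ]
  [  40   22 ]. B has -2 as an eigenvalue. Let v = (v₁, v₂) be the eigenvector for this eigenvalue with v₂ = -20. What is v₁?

B + 2I = [[-20, -12], [40, 24]].
Solving (B + 2I)v = 0 gives the eigenspace spanned by (12, -20).
With v₂ = -20, v = (12, -20), so v₁ = 12.

12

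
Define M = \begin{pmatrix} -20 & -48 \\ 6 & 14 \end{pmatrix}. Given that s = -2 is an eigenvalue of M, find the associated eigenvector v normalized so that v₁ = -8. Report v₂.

M + 2I = [[-18, -48], [6, 16]].
Solving (M + 2I)v = 0 gives the eigenspace spanned by (-8, 3).
With v₁ = -8, v = (-8, 3), so v₂ = 3.

3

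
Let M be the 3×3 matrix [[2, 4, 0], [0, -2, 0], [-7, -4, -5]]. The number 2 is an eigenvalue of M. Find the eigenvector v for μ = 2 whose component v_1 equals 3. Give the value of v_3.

M − 2I = [[0, 4, 0], [0, -4, 0], [-7, -4, -7]].
Solving (M − 2I)v = 0 gives the eigenspace spanned by (3, 0, -3).
With v_1 = 3, v = (3, 0, -3), so v_3 = -3.

-3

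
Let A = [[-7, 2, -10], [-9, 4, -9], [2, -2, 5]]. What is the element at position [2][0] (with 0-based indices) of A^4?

Characteristic polynomial: r^3 - 2r^2 - 23r + 60 = (r - 4)(r - 3)(r + 5), so the eigenvalues are -5, 3, 4.
r=4: eigenvector (2, 1, -2).
r=-5: eigenvector (1, 1, 0).
r=3: eigenvector (-1, 0, 1).
P = [[2, 1, -1], [1, 1, 0], [-2, 0, 1]], D = diag(4, -5, 3), P⁻¹ = [[-1, 1, -1], [1, 0, 1], [-2, 2, -1]].
A⁴ = P·diag(256, 625, 81)·P⁻¹ = [[275, 350, 194], [369, 256, 369], [350, -350, 431]].
The requested entry is 350.

350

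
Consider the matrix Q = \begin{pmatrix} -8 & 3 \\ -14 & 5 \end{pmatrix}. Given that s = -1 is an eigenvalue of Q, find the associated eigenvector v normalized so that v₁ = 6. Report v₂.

Q + 1I = [[-7, 3], [-14, 6]].
Solving (Q + 1I)v = 0 gives the eigenspace spanned by (6, 14).
With v₁ = 6, v = (6, 14), so v₂ = 14.

14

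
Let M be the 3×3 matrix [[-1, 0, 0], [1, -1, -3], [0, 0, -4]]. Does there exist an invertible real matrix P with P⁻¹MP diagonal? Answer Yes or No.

No

Characteristic polynomial: p(μ) = μ^3 + 6μ^2 + 9μ + 4 = (μ + 1)^2(μ + 4).
μ = -1 has algebraic multiplicity 2; rank(M + 1I) = 2, so geometric multiplicity = 1.
Geometric multiplicity < algebraic multiplicity, so M is not diagonalizable.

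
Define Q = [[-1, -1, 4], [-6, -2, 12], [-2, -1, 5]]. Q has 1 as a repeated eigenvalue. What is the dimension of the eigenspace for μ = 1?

2

Q − 1I = [[-2, -1, 4], [-6, -3, 12], [-2, -1, 4]].
This matrix has rank 1, so its null space has dimension 3 − 1 = 2.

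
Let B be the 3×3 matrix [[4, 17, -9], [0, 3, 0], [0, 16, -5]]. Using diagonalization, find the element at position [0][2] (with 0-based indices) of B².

9

Characteristic polynomial: s^3 - 2s^2 - 23s + 60 = (s - 4)(s - 3)(s + 5), so the eigenvalues are -5, 3, 4.
s=4: eigenvector (1, 0, 0).
s=3: eigenvector (1, 1, 2).
s=-5: eigenvector (1, 0, 1).
P = [[1, 1, 1], [0, 1, 0], [0, 2, 1]], D = diag(4, 3, -5), P⁻¹ = [[1, 1, -1], [0, 1, 0], [0, -2, 1]].
B² = P·diag(16, 9, 25)·P⁻¹ = [[16, -25, 9], [0, 9, 0], [0, -32, 25]].
The requested entry is 9.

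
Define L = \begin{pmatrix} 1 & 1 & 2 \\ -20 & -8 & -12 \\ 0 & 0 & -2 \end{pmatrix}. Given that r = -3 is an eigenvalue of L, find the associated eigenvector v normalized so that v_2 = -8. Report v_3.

L + 3I = [[4, 1, 2], [-20, -5, -12], [0, 0, 1]].
Solving (L + 3I)v = 0 gives the eigenspace spanned by (2, -8, 0).
With v_2 = -8, v = (2, -8, 0), so v_3 = 0.

0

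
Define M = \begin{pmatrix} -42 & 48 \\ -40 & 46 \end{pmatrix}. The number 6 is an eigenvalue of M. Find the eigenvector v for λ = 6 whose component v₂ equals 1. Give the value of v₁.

M − 6I = [[-48, 48], [-40, 40]].
Solving (M − 6I)v = 0 gives the eigenspace spanned by (1, 1).
With v₂ = 1, v = (1, 1), so v₁ = 1.

1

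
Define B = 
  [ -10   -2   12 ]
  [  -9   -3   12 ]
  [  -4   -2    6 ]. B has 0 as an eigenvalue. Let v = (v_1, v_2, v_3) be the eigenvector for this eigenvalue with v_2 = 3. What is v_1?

B = [[-10, -2, 12], [-9, -3, 12], [-4, -2, 6]].
Solving (B)v = 0 gives the eigenspace spanned by (3, 3, 3).
With v_2 = 3, v = (3, 3, 3), so v_1 = 3.

3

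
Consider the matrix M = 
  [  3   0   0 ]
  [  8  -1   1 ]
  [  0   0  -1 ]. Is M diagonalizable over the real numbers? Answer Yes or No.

Characteristic polynomial: p(t) = t^3 - t^2 - 5t - 3 = (t - 3)(t + 1)^2.
t = -1 has algebraic multiplicity 2; rank(M + 1I) = 2, so geometric multiplicity = 1.
Geometric multiplicity < algebraic multiplicity, so M is not diagonalizable.

No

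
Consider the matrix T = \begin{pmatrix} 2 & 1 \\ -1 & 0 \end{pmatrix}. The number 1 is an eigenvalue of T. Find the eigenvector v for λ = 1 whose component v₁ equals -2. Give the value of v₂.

2

T − 1I = [[1, 1], [-1, -1]].
Solving (T − 1I)v = 0 gives the eigenspace spanned by (-2, 2).
With v₁ = -2, v = (-2, 2), so v₂ = 2.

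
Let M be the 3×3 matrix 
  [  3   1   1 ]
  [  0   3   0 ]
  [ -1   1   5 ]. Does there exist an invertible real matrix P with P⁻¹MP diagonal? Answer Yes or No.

Characteristic polynomial: p(μ) = μ^3 - 11μ^2 + 40μ - 48 = (μ - 4)^2(μ - 3).
μ = 4 has algebraic multiplicity 2; rank(M − 4I) = 2, so geometric multiplicity = 1.
Geometric multiplicity < algebraic multiplicity, so M is not diagonalizable.

No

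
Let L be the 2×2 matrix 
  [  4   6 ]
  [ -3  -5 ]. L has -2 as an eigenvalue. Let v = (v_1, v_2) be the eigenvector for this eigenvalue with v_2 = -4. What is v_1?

L + 2I = [[6, 6], [-3, -3]].
Solving (L + 2I)v = 0 gives the eigenspace spanned by (4, -4).
With v_2 = -4, v = (4, -4), so v_1 = 4.

4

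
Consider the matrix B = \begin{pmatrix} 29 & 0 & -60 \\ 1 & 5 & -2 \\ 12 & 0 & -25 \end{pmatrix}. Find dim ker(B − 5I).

B − 5I = [[24, 0, -60], [1, 0, -2], [12, 0, -30]].
This matrix has rank 2, so its null space has dimension 3 − 2 = 1.

1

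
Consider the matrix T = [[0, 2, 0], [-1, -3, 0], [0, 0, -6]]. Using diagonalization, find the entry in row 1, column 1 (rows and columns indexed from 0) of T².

7

Characteristic polynomial: r^3 + 9r^2 + 20r + 12 = (r + 1)(r + 2)(r + 6), so the eigenvalues are -6, -2, -1.
r=-1: eigenvector (2, -1, 0).
r=-2: eigenvector (-1, 1, 0).
r=-6: eigenvector (0, 0, 1).
P = [[2, -1, 0], [-1, 1, 0], [0, 0, 1]], D = diag(-1, -2, -6), P⁻¹ = [[1, 1, 0], [1, 2, 0], [0, 0, 1]].
T² = P·diag(1, 4, 36)·P⁻¹ = [[-2, -6, 0], [3, 7, 0], [0, 0, 36]].
The requested entry is 7.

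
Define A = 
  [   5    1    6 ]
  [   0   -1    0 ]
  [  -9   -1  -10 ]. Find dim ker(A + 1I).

1

A + 1I = [[6, 1, 6], [0, 0, 0], [-9, -1, -9]].
This matrix has rank 2, so its null space has dimension 3 − 2 = 1.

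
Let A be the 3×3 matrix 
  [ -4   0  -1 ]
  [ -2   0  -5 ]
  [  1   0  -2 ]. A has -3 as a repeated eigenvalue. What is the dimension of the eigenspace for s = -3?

1

A + 3I = [[-1, 0, -1], [-2, 3, -5], [1, 0, 1]].
This matrix has rank 2, so its null space has dimension 3 − 2 = 1.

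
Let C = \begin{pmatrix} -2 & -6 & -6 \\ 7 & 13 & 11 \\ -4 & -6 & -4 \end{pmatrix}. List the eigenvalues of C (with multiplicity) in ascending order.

1, 2, 4

Characteristic polynomial: p(λ) = λ^3 - 7λ^2 + 14λ - 8 = (λ - 4)(λ - 2)(λ - 1).
Roots (with multiplicity): 1, 2, 4.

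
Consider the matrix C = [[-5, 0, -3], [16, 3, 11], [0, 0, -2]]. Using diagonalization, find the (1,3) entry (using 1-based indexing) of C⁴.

609

Characteristic polynomial: t^3 + 4t^2 - 11t - 30 = (t - 3)(t + 2)(t + 5), so the eigenvalues are -5, -2, 3.
t=-5: eigenvector (1, -2, 0).
t=-2: eigenvector (-1, 1, 1).
t=3: eigenvector (0, 1, 0).
P = [[1, -1, 0], [-2, 1, 1], [0, 1, 0]], D = diag(-5, -2, 3), P⁻¹ = [[1, 0, 1], [0, 0, 1], [2, 1, 1]].
C⁴ = P·diag(625, 16, 81)·P⁻¹ = [[625, 0, 609], [-1088, 81, -1153], [0, 0, 16]].
The requested entry is 609.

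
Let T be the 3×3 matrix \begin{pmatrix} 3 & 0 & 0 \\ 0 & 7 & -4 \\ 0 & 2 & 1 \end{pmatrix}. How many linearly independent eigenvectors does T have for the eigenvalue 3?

T − 3I = [[0, 0, 0], [0, 4, -4], [0, 2, -2]].
This matrix has rank 1, so its null space has dimension 3 − 1 = 2.

2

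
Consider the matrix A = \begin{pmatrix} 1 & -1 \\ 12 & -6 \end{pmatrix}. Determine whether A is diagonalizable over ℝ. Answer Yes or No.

Yes

Characteristic polynomial: p(s) = s^2 + 5s + 6 = (s + 2)(s + 3).
All 2 eigenvalues are distinct, so A is diagonalizable.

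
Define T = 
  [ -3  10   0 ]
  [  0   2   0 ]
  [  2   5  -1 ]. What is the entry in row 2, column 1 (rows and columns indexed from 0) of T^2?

Characteristic polynomial: s^3 + 2s^2 - 5s - 6 = (s - 2)(s + 1)(s + 3), so the eigenvalues are -3, -1, 2.
s=2: eigenvector (2, 1, 3).
s=-3: eigenvector (1, 0, -1).
s=-1: eigenvector (0, 0, 1).
P = [[2, 1, 0], [1, 0, 0], [3, -1, 1]], D = diag(2, -3, -1), P⁻¹ = [[0, 1, 0], [1, -2, 0], [1, -5, 1]].
T² = P·diag(4, 9, 1)·P⁻¹ = [[9, -10, 0], [0, 4, 0], [-8, 25, 1]].
The requested entry is 25.

25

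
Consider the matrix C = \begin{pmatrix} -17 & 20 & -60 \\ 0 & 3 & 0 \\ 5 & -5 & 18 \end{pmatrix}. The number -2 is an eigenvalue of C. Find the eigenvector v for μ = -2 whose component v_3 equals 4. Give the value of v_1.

-16

C + 2I = [[-15, 20, -60], [0, 5, 0], [5, -5, 20]].
Solving (C + 2I)v = 0 gives the eigenspace spanned by (-16, 0, 4).
With v_3 = 4, v = (-16, 0, 4), so v_1 = -16.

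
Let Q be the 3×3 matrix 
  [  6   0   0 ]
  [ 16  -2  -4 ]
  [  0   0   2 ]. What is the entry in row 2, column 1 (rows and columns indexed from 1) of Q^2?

64

Characteristic polynomial: λ^3 - 6λ^2 - 4λ + 24 = (λ - 6)(λ - 2)(λ + 2), so the eigenvalues are -2, 2, 6.
λ=6: eigenvector (1, 2, 0).
λ=2: eigenvector (0, -1, 1).
λ=-2: eigenvector (0, 1, 0).
P = [[1, 0, 0], [2, -1, 1], [0, 1, 0]], D = diag(6, 2, -2), P⁻¹ = [[1, 0, 0], [0, 0, 1], [-2, 1, 1]].
Q² = P·diag(36, 4, 4)·P⁻¹ = [[36, 0, 0], [64, 4, 0], [0, 0, 4]].
The requested entry is 64.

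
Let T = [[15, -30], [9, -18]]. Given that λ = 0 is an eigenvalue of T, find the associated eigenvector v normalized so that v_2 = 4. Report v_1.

8

T = [[15, -30], [9, -18]].
Solving (T)v = 0 gives the eigenspace spanned by (8, 4).
With v_2 = 4, v = (8, 4), so v_1 = 8.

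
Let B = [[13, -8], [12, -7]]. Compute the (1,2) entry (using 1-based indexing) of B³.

Characteristic polynomial: r^2 - 6r + 5 = (r - 5)(r - 1), so the eigenvalues are 1, 5.
r=1: eigenvector (-2, -3).
r=5: eigenvector (1, 1).
P = [[-2, 1], [-3, 1]], D = diag(1, 5), P⁻¹ = [[1, -1], [3, -2]].
B³ = P·diag(1, 125)·P⁻¹ = [[373, -248], [372, -247]].
The requested entry is -248.

-248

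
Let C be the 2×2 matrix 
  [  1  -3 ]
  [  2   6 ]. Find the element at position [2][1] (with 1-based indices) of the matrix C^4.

Characteristic polynomial: r^2 - 7r + 12 = (r - 4)(r - 3), so the eigenvalues are 3, 4.
r=4: eigenvector (-1, 1).
r=3: eigenvector (3, -2).
P = [[-1, 3], [1, -2]], D = diag(4, 3), P⁻¹ = [[2, 3], [1, 1]].
C⁴ = P·diag(256, 81)·P⁻¹ = [[-269, -525], [350, 606]].
The requested entry is 350.

350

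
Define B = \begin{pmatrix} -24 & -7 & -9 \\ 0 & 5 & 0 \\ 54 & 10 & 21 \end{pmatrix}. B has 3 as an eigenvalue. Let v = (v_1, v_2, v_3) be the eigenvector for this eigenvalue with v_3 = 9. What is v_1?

-3

B − 3I = [[-27, -7, -9], [0, 2, 0], [54, 10, 18]].
Solving (B − 3I)v = 0 gives the eigenspace spanned by (-3, 0, 9).
With v_3 = 9, v = (-3, 0, 9), so v_1 = -3.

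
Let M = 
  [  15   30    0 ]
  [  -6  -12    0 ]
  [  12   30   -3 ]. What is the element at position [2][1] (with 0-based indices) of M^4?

-810

Characteristic polynomial: s^3 - 9s = s(s - 3)(s + 3), so the eigenvalues are -3, 0, 3.
s=3: eigenvector (5, -2, 0).
s=0: eigenvector (-2, 1, 2).
s=-3: eigenvector (0, 0, 1).
P = [[5, -2, 0], [-2, 1, 0], [0, 2, 1]], D = diag(3, 0, -3), P⁻¹ = [[1, 2, 0], [2, 5, 0], [-4, -10, 1]].
M⁴ = P·diag(81, 0, 81)·P⁻¹ = [[405, 810, 0], [-162, -324, 0], [-324, -810, 81]].
The requested entry is -810.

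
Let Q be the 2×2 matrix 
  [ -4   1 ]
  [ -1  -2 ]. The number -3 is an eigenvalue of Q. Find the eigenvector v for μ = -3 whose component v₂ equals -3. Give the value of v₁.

-3

Q + 3I = [[-1, 1], [-1, 1]].
Solving (Q + 3I)v = 0 gives the eigenspace spanned by (-3, -3).
With v₂ = -3, v = (-3, -3), so v₁ = -3.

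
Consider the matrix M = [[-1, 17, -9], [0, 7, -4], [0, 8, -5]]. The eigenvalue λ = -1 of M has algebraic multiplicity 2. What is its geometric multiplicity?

1

M + 1I = [[0, 17, -9], [0, 8, -4], [0, 8, -4]].
This matrix has rank 2, so its null space has dimension 3 − 2 = 1.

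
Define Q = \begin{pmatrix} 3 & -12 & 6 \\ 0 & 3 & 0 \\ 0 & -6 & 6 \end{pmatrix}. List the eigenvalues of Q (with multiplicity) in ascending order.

3, 3, 6

Characteristic polynomial: p(r) = r^3 - 12r^2 + 45r - 54 = (r - 6)(r - 3)^2.
Roots (with multiplicity): 3, 3, 6.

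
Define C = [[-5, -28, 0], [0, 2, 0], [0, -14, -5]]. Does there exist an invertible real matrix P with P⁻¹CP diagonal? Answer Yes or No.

Yes

Characteristic polynomial: p(μ) = μ^3 + 8μ^2 + 5μ - 50 = (μ - 2)(μ + 5)^2.
μ = -5 has algebraic multiplicity 2; rank(C + 5I) = 1, so geometric multiplicity = 2.
Every eigenvalue has geometric = algebraic multiplicity, so C is diagonalizable.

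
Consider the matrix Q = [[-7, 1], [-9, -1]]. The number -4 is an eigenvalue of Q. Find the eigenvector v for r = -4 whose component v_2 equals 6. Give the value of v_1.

Q + 4I = [[-3, 1], [-9, 3]].
Solving (Q + 4I)v = 0 gives the eigenspace spanned by (2, 6).
With v_2 = 6, v = (2, 6), so v_1 = 2.

2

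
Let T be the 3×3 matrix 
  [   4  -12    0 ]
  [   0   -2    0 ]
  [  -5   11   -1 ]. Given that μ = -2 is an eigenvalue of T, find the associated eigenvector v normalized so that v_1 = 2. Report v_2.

T + 2I = [[6, -12, 0], [0, 0, 0], [-5, 11, 1]].
Solving (T + 2I)v = 0 gives the eigenspace spanned by (2, 1, -1).
With v_1 = 2, v = (2, 1, -1), so v_2 = 1.

1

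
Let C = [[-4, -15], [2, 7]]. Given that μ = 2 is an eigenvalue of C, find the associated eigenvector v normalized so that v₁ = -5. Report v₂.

C − 2I = [[-6, -15], [2, 5]].
Solving (C − 2I)v = 0 gives the eigenspace spanned by (-5, 2).
With v₁ = -5, v = (-5, 2), so v₂ = 2.

2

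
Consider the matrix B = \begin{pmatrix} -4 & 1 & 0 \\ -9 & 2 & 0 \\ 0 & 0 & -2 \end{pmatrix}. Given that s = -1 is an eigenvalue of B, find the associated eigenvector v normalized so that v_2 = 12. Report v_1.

B + 1I = [[-3, 1, 0], [-9, 3, 0], [0, 0, -1]].
Solving (B + 1I)v = 0 gives the eigenspace spanned by (4, 12, 0).
With v_2 = 12, v = (4, 12, 0), so v_1 = 4.

4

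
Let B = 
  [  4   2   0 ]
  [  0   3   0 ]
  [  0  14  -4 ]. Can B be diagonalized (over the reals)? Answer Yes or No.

Yes

Characteristic polynomial: p(λ) = λ^3 - 3λ^2 - 16λ + 48 = (λ - 4)(λ - 3)(λ + 4).
All 3 eigenvalues are distinct, so B is diagonalizable.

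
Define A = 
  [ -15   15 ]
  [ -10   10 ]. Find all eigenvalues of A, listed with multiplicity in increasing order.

Characteristic polynomial: p(t) = t^2 + 5t = t(t + 5).
Roots (with multiplicity): -5, 0.

-5, 0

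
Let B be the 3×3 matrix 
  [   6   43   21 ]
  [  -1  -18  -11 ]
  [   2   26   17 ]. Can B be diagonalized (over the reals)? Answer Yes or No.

Characteristic polynomial: p(r) = r^3 - 5r^2 - 25r + 125 = (r - 5)^2(r + 5).
r = 5 has algebraic multiplicity 2; rank(B − 5I) = 2, so geometric multiplicity = 1.
Geometric multiplicity < algebraic multiplicity, so B is not diagonalizable.

No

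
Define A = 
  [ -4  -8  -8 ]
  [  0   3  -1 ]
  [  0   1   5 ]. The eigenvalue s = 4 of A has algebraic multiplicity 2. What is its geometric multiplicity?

A − 4I = [[-8, -8, -8], [0, -1, -1], [0, 1, 1]].
This matrix has rank 2, so its null space has dimension 3 − 2 = 1.

1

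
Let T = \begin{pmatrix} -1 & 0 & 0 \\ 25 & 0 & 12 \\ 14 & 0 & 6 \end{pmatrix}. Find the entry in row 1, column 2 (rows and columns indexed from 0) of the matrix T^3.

Characteristic polynomial: λ^3 - 5λ^2 - 6λ = λ(λ - 6)(λ + 1), so the eigenvalues are -1, 0, 6.
λ=6: eigenvector (0, 2, 1).
λ=0: eigenvector (0, 1, 0).
λ=-1: eigenvector (1, -1, -2).
P = [[0, 0, 1], [2, 1, -1], [1, 0, -2]], D = diag(6, 0, -1), P⁻¹ = [[2, 0, 1], [-3, 1, -2], [1, 0, 0]].
T³ = P·diag(216, 0, -1)·P⁻¹ = [[-1, 0, 0], [865, 0, 432], [434, 0, 216]].
The requested entry is 432.

432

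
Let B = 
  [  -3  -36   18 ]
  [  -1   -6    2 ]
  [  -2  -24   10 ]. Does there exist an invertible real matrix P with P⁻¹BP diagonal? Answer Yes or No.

Yes

Characteristic polynomial: p(r) = r^3 - r^2 - 24r - 36 = (r - 6)(r + 2)(r + 3).
All 3 eigenvalues are distinct, so B is diagonalizable.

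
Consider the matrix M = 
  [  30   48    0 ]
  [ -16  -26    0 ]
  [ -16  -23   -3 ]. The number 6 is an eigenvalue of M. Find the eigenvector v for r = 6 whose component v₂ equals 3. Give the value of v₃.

3

M − 6I = [[24, 48, 0], [-16, -32, 0], [-16, -23, -9]].
Solving (M − 6I)v = 0 gives the eigenspace spanned by (-6, 3, 3).
With v₂ = 3, v = (-6, 3, 3), so v₃ = 3.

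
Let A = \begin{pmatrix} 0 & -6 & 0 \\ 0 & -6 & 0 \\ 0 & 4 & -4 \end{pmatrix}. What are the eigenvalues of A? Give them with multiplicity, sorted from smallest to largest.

Characteristic polynomial: p(s) = s^3 + 10s^2 + 24s = s(s + 4)(s + 6).
Roots (with multiplicity): -6, -4, 0.

-6, -4, 0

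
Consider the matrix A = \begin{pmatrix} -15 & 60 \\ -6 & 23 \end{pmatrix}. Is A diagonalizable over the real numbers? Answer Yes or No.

Yes

Characteristic polynomial: p(λ) = λ^2 - 8λ + 15 = (λ - 5)(λ - 3).
All 2 eigenvalues are distinct, so A is diagonalizable.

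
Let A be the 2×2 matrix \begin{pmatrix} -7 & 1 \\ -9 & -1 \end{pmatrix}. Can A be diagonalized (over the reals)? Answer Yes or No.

No

Characteristic polynomial: p(λ) = λ^2 + 8λ + 16 = (λ + 4)^2.
λ = -4 has algebraic multiplicity 2; rank(A + 4I) = 1, so geometric multiplicity = 1.
Geometric multiplicity < algebraic multiplicity, so A is not diagonalizable.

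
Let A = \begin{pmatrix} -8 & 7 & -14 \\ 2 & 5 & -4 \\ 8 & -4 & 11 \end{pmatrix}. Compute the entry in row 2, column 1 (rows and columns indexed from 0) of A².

Characteristic polynomial: λ^3 - 8λ^2 + 9λ + 18 = (λ - 6)(λ - 3)(λ + 1), so the eigenvalues are -1, 3, 6.
λ=-1: eigenvector (1, -1, -1).
λ=6: eigenvector (1, 2, 0).
λ=3: eigenvector (0, 2, 1).
P = [[1, 1, 0], [-1, 2, 2], [-1, 0, 1]], D = diag(-1, 6, 3), P⁻¹ = [[2, -1, 2], [-1, 1, -2], [2, -1, 3]].
A² = P·diag(1, 36, 9)·P⁻¹ = [[-34, 35, -70], [-38, 55, -92], [16, -8, 25]].
The requested entry is -8.

-8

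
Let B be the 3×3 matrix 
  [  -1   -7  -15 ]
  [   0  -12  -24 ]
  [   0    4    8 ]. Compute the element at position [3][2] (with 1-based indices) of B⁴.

-256

Characteristic polynomial: s^3 + 5s^2 + 4s = s(s + 1)(s + 4), so the eigenvalues are -4, -1, 0.
s=-1: eigenvector (1, 0, 0).
s=0: eigenvector (1, 2, -1).
s=-4: eigenvector (2, 3, -1).
P = [[1, 1, 2], [0, 2, 3], [0, -1, -1]], D = diag(-1, 0, -4), P⁻¹ = [[1, -1, -1], [0, -1, -3], [0, 1, 2]].
B⁴ = P·diag(1, 0, 256)·P⁻¹ = [[1, 511, 1023], [0, 768, 1536], [0, -256, -512]].
The requested entry is -256.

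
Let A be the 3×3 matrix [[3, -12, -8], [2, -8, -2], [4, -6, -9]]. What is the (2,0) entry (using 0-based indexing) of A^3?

244

Characteristic polynomial: t^3 + 14t^2 + 65t + 100 = (t + 4)(t + 5)^2, so the eigenvalues are -5, -5, -4.
t=-5: eigenvector (-3, -2, 0).
t=-5: eigenvector (1, 0, 1).
t=-4: eigenvector (4, 1, 2).
P = [[-3, 1, 4], [-2, 0, 1], [0, 1, 2]], D = diag(-5, -5, -4), P⁻¹ = [[1, -2, -1], [-4, 6, 5], [2, -3, -2]].
A³ = P·diag(-125, -125, -64)·P⁻¹ = [[363, -732, -488], [122, -308, -122], [244, -366, -369]].
The requested entry is 244.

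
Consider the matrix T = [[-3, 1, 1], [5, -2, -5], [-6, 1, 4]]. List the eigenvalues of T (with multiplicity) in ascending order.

-2, -2, 3

Characteristic polynomial: p(r) = r^3 + r^2 - 8r - 12 = (r - 3)(r + 2)^2.
Roots (with multiplicity): -2, -2, 3.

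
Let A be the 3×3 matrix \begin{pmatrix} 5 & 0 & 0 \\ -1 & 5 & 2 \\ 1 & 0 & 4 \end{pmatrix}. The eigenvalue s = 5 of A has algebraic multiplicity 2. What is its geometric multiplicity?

1

A − 5I = [[0, 0, 0], [-1, 0, 2], [1, 0, -1]].
This matrix has rank 2, so its null space has dimension 3 − 2 = 1.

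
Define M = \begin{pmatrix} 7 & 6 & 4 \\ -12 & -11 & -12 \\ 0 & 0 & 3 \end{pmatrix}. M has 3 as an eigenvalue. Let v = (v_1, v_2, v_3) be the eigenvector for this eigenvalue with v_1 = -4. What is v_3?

M − 3I = [[4, 6, 4], [-12, -14, -12], [0, 0, 0]].
Solving (M − 3I)v = 0 gives the eigenspace spanned by (-4, 0, 4).
With v_1 = -4, v = (-4, 0, 4), so v_3 = 4.

4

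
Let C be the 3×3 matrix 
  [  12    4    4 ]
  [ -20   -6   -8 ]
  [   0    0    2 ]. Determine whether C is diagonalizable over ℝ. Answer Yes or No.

Characteristic polynomial: p(s) = s^3 - 8s^2 + 20s - 16 = (s - 4)(s - 2)^2.
s = 2 has algebraic multiplicity 2; rank(C − 2I) = 1, so geometric multiplicity = 2.
Every eigenvalue has geometric = algebraic multiplicity, so C is diagonalizable.

Yes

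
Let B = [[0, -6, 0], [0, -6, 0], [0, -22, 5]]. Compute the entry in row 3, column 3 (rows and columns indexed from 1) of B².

Characteristic polynomial: r^3 + r^2 - 30r = r(r - 5)(r + 6), so the eigenvalues are -6, 0, 5.
r=0: eigenvector (1, 0, 0).
r=-6: eigenvector (1, 1, 2).
r=5: eigenvector (0, 0, 1).
P = [[1, 1, 0], [0, 1, 0], [0, 2, 1]], D = diag(0, -6, 5), P⁻¹ = [[1, -1, 0], [0, 1, 0], [0, -2, 1]].
B² = P·diag(0, 36, 25)·P⁻¹ = [[0, 36, 0], [0, 36, 0], [0, 22, 25]].
The requested entry is 25.

25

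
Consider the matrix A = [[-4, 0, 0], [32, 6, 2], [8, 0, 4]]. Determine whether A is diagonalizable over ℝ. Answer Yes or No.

Yes

Characteristic polynomial: p(λ) = λ^3 - 6λ^2 - 16λ + 96 = (λ - 6)(λ - 4)(λ + 4).
All 3 eigenvalues are distinct, so A is diagonalizable.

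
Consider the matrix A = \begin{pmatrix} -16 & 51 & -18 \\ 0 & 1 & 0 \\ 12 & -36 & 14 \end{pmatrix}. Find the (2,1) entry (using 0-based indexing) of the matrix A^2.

Characteristic polynomial: μ^3 + μ^2 - 10μ + 8 = (μ - 2)(μ - 1)(μ + 4), so the eigenvalues are -4, 1, 2.
μ=-4: eigenvector (3, 0, -2).
μ=1: eigenvector (3, 1, 0).
μ=2: eigenvector (-1, 0, 1).
P = [[3, 3, -1], [0, 1, 0], [-2, 0, 1]], D = diag(-4, 1, 2), P⁻¹ = [[1, -3, 1], [0, 1, 0], [2, -6, 3]].
A² = P·diag(16, 1, 4)·P⁻¹ = [[40, -117, 36], [0, 1, 0], [-24, 72, -20]].
The requested entry is 72.

72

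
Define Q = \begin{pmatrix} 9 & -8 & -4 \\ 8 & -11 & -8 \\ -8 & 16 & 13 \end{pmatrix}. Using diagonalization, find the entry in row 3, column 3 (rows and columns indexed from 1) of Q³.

Characteristic polynomial: r^3 - 11r^2 + 35r - 25 = (r - 5)^2(r - 1), so the eigenvalues are 1, 5, 5.
r=1: eigenvector (-1, -2, 2).
r=5: eigenvector (0, -1, 2).
r=5: eigenvector (-1, -1, 1).
P = [[-1, 0, -1], [-2, -1, -1], [2, 2, 1]], D = diag(1, 5, 5), P⁻¹ = [[1, -2, -1], [0, 1, 1], [-2, 2, 1]].
Q³ = P·diag(1, 125, 125)·P⁻¹ = [[249, -248, -124], [248, -371, -248], [-248, 496, 373]].
The requested entry is 373.

373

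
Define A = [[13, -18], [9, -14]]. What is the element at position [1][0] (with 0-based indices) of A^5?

Characteristic polynomial: s^2 + s - 20 = (s - 4)(s + 5), so the eigenvalues are -5, 4.
s=4: eigenvector (2, 1).
s=-5: eigenvector (-1, -1).
P = [[2, -1], [1, -1]], D = diag(4, -5), P⁻¹ = [[1, -1], [1, -2]].
A⁵ = P·diag(1024, -3125)·P⁻¹ = [[5173, -8298], [4149, -7274]].
The requested entry is 4149.

4149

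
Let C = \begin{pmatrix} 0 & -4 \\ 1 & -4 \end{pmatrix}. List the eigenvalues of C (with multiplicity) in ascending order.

-2, -2

Characteristic polynomial: p(t) = t^2 + 4t + 4 = (t + 2)^2.
Roots (with multiplicity): -2, -2.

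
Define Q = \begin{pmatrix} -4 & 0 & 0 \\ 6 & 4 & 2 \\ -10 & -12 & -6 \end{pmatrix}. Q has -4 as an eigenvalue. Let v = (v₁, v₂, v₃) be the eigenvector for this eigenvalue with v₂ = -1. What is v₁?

1

Q + 4I = [[0, 0, 0], [6, 8, 2], [-10, -12, -2]].
Solving (Q + 4I)v = 0 gives the eigenspace spanned by (1, -1, 1).
With v₂ = -1, v = (1, -1, 1), so v₁ = 1.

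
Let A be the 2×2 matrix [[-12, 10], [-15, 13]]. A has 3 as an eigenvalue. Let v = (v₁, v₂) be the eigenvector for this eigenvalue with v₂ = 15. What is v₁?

A − 3I = [[-15, 10], [-15, 10]].
Solving (A − 3I)v = 0 gives the eigenspace spanned by (10, 15).
With v₂ = 15, v = (10, 15), so v₁ = 10.

10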